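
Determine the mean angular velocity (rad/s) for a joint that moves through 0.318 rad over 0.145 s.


omega = delta_theta / delta_t
omega = 0.318 / 0.145
omega = 2.1931


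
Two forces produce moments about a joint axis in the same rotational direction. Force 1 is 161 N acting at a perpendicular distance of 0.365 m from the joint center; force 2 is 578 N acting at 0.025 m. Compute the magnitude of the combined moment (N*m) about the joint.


M = F1 * d1 + F2 * d2
M = 161 * 0.365 + 578 * 0.025
M = 58.7650 + 14.4500
M = 73.2150


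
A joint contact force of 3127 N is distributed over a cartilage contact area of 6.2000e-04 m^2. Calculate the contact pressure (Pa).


P = F / A
P = 3127 / 6.2000e-04
P = 5.0435e+06


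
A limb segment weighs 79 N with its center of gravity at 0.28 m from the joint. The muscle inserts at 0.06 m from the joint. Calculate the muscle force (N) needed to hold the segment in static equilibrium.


F_muscle = W * d_load / d_muscle
F_muscle = 79 * 0.28 / 0.06
Numerator = 22.1200
F_muscle = 368.6667


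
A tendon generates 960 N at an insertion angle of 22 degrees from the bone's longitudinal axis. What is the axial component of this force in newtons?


F_eff = F_tendon * cos(theta)
theta = 22 deg = 0.3840 rad
cos(theta) = 0.9272
F_eff = 960 * 0.9272
F_eff = 890.0965


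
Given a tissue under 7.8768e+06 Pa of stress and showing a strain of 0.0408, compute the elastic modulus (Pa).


E = stress / strain
E = 7.8768e+06 / 0.0408
E = 1.9306e+08


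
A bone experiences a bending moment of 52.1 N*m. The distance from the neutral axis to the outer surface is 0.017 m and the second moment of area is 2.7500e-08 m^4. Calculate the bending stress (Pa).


sigma = M * c / I
sigma = 52.1 * 0.017 / 2.7500e-08
M * c = 0.8857
sigma = 3.2207e+07


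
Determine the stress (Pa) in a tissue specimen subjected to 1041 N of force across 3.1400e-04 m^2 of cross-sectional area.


stress = F / A
stress = 1041 / 3.1400e-04
stress = 3.3153e+06


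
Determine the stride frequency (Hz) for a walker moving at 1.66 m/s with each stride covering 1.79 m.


f = v / stride_length
f = 1.66 / 1.79
f = 0.9274


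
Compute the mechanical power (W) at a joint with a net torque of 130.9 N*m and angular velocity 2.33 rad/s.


P = M * omega
P = 130.9 * 2.33
P = 304.9970


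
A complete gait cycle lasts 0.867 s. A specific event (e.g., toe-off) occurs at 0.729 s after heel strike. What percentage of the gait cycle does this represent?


pct = (event_time / cycle_time) * 100
pct = (0.729 / 0.867) * 100
ratio = 0.8408
pct = 84.0830


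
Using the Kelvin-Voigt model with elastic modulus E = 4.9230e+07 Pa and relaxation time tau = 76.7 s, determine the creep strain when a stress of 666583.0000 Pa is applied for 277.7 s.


epsilon(t) = (sigma/E) * (1 - exp(-t/tau))
sigma/E = 666583.0000 / 4.9230e+07 = 0.0135
exp(-t/tau) = exp(-277.7 / 76.7) = 0.0268
epsilon = 0.0135 * (1 - 0.0268)
epsilon = 0.0132


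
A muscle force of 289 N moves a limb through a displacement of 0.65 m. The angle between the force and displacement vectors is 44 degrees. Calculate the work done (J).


W = F * d * cos(theta)
theta = 44 deg = 0.7679 rad
cos(theta) = 0.7193
W = 289 * 0.65 * 0.7193
W = 135.1280


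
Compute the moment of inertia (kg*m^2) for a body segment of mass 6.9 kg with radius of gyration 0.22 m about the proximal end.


I = m * k^2
I = 6.9 * 0.22^2
k^2 = 0.0484
I = 0.3340


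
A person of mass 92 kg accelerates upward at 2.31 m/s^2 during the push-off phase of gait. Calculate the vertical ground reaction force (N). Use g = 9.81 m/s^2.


GRF = m * (g + a)
GRF = 92 * (9.81 + 2.31)
GRF = 92 * 12.1200
GRF = 1115.0400


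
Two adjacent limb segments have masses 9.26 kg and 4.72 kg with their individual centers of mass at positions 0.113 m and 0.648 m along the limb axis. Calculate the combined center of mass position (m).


COM = (m1*x1 + m2*x2) / (m1 + m2)
COM = (9.26*0.113 + 4.72*0.648) / (9.26 + 4.72)
Numerator = 4.1049
Denominator = 13.9800
COM = 0.2936


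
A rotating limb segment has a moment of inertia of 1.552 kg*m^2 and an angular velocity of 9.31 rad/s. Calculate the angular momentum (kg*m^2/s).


L = I * omega
L = 1.552 * 9.31
L = 14.4491


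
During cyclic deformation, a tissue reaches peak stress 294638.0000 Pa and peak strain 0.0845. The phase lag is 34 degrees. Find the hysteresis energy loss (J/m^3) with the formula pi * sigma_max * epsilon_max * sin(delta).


E_loss = pi * sigma_max * epsilon_max * sin(delta)
delta = 34 deg = 0.5934 rad
sin(delta) = 0.5592
E_loss = pi * 294638.0000 * 0.0845 * 0.5592
E_loss = 43737.8057


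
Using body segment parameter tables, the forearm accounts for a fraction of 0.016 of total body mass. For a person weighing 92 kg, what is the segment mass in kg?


m_segment = body_mass * fraction
m_segment = 92 * 0.016
m_segment = 1.4720


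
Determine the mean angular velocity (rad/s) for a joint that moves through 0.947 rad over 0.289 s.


omega = delta_theta / delta_t
omega = 0.947 / 0.289
omega = 3.2768


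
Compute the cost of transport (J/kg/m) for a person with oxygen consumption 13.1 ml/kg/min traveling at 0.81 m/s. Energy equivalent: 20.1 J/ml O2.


Power per kg = VO2 * 20.1 / 60
Power per kg = 13.1 * 20.1 / 60 = 4.3885 W/kg
Cost = power_per_kg / speed
Cost = 4.3885 / 0.81
Cost = 5.4179


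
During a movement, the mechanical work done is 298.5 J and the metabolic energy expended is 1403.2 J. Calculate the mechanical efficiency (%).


eta = (W_mech / E_meta) * 100
eta = (298.5 / 1403.2) * 100
ratio = 0.2127
eta = 21.2728


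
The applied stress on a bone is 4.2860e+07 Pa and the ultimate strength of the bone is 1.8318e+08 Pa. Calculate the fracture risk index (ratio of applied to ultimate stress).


FRI = applied / ultimate
FRI = 4.2860e+07 / 1.8318e+08
FRI = 0.2340


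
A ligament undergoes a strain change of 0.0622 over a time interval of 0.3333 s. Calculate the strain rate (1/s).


strain_rate = delta_strain / delta_t
strain_rate = 0.0622 / 0.3333
strain_rate = 0.1866


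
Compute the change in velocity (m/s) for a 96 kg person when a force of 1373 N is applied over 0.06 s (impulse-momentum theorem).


J = F * dt = 1373 * 0.06 = 82.3800 N*s
delta_v = J / m
delta_v = 82.3800 / 96
delta_v = 0.8581


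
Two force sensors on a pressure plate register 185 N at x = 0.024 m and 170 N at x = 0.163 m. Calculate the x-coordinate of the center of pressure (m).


COP_x = (F1*x1 + F2*x2) / (F1 + F2)
COP_x = (185*0.024 + 170*0.163) / (185 + 170)
Numerator = 32.1500
Denominator = 355
COP_x = 0.0906


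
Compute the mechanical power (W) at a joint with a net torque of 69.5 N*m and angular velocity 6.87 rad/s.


P = M * omega
P = 69.5 * 6.87
P = 477.4650


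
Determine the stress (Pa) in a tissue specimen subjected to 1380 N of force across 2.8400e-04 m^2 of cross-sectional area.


stress = F / A
stress = 1380 / 2.8400e-04
stress = 4.8592e+06


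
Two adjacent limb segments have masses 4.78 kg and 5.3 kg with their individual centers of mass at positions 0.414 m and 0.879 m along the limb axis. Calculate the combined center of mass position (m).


COM = (m1*x1 + m2*x2) / (m1 + m2)
COM = (4.78*0.414 + 5.3*0.879) / (4.78 + 5.3)
Numerator = 6.6376
Denominator = 10.0800
COM = 0.6585


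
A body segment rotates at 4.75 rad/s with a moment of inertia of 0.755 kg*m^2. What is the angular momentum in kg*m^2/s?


L = I * omega
L = 0.755 * 4.75
L = 3.5863


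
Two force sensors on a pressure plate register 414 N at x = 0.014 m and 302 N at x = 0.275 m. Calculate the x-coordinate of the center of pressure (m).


COP_x = (F1*x1 + F2*x2) / (F1 + F2)
COP_x = (414*0.014 + 302*0.275) / (414 + 302)
Numerator = 88.8460
Denominator = 716
COP_x = 0.1241


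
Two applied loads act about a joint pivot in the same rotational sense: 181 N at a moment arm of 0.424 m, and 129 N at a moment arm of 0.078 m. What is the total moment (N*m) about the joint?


M = F1 * d1 + F2 * d2
M = 181 * 0.424 + 129 * 0.078
M = 76.7440 + 10.0620
M = 86.8060


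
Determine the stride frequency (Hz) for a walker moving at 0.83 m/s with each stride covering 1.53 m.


f = v / stride_length
f = 0.83 / 1.53
f = 0.5425


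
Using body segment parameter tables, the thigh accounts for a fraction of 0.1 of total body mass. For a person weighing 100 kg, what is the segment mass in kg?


m_segment = body_mass * fraction
m_segment = 100 * 0.1
m_segment = 10.0000


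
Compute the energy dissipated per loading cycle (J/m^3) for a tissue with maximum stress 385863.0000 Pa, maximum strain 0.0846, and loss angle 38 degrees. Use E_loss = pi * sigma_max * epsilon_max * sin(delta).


E_loss = pi * sigma_max * epsilon_max * sin(delta)
delta = 38 deg = 0.6632 rad
sin(delta) = 0.6157
E_loss = pi * 385863.0000 * 0.0846 * 0.6157
E_loss = 63138.6586


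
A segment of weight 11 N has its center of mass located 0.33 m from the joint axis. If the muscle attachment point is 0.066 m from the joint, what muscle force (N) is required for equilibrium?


F_muscle = W * d_load / d_muscle
F_muscle = 11 * 0.33 / 0.066
Numerator = 3.6300
F_muscle = 55.0000


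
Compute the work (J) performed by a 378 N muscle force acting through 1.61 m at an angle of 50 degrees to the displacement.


W = F * d * cos(theta)
theta = 50 deg = 0.8727 rad
cos(theta) = 0.6428
W = 378 * 1.61 * 0.6428
W = 391.1877


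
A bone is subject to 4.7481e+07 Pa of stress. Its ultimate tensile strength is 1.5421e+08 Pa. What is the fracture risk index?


FRI = applied / ultimate
FRI = 4.7481e+07 / 1.5421e+08
FRI = 0.3079


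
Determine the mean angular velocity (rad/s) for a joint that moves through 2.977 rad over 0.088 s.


omega = delta_theta / delta_t
omega = 2.977 / 0.088
omega = 33.8295


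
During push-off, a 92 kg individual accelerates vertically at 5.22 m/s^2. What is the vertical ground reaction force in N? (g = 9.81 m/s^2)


GRF = m * (g + a)
GRF = 92 * (9.81 + 5.22)
GRF = 92 * 15.0300
GRF = 1382.7600


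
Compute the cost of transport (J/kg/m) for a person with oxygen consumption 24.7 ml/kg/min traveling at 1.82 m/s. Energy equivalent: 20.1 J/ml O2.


Power per kg = VO2 * 20.1 / 60
Power per kg = 24.7 * 20.1 / 60 = 8.2745 W/kg
Cost = power_per_kg / speed
Cost = 8.2745 / 1.82
Cost = 4.5464


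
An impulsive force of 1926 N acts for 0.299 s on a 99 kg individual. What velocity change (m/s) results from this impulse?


J = F * dt = 1926 * 0.299 = 575.8740 N*s
delta_v = J / m
delta_v = 575.8740 / 99
delta_v = 5.8169


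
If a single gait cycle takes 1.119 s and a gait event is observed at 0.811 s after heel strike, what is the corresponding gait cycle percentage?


pct = (event_time / cycle_time) * 100
pct = (0.811 / 1.119) * 100
ratio = 0.7248
pct = 72.4754


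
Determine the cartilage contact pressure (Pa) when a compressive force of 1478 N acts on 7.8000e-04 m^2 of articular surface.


P = F / A
P = 1478 / 7.8000e-04
P = 1.8949e+06


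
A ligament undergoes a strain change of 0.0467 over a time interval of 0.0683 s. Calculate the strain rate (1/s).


strain_rate = delta_strain / delta_t
strain_rate = 0.0467 / 0.0683
strain_rate = 0.6837


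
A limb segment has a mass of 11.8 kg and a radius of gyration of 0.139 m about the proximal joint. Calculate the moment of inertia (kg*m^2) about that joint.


I = m * k^2
I = 11.8 * 0.139^2
k^2 = 0.0193
I = 0.2280


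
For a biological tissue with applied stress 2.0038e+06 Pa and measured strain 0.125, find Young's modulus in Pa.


E = stress / strain
E = 2.0038e+06 / 0.125
E = 1.6030e+07


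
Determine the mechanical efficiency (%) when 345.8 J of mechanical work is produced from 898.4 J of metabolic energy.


eta = (W_mech / E_meta) * 100
eta = (345.8 / 898.4) * 100
ratio = 0.3849
eta = 38.4907


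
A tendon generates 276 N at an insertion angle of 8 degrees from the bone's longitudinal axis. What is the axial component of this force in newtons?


F_eff = F_tendon * cos(theta)
theta = 8 deg = 0.1396 rad
cos(theta) = 0.9903
F_eff = 276 * 0.9903
F_eff = 273.3140


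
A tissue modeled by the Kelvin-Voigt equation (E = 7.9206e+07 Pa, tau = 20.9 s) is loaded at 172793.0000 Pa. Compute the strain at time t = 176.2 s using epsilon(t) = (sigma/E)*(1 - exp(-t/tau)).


epsilon(t) = (sigma/E) * (1 - exp(-t/tau))
sigma/E = 172793.0000 / 7.9206e+07 = 0.0022
exp(-t/tau) = exp(-176.2 / 20.9) = 2.1809e-04
epsilon = 0.0022 * (1 - 2.1809e-04)
epsilon = 0.0022


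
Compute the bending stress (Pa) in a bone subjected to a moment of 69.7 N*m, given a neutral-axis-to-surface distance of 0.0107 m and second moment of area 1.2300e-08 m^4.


sigma = M * c / I
sigma = 69.7 * 0.0107 / 1.2300e-08
M * c = 0.7458
sigma = 6.0633e+07


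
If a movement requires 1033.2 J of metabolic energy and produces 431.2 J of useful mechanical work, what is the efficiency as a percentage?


eta = (W_mech / E_meta) * 100
eta = (431.2 / 1033.2) * 100
ratio = 0.4173
eta = 41.7344


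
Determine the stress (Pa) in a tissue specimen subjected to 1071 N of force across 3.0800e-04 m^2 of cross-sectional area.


stress = F / A
stress = 1071 / 3.0800e-04
stress = 3.4773e+06


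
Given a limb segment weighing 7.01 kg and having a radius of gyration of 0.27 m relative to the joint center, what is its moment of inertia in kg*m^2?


I = m * k^2
I = 7.01 * 0.27^2
k^2 = 0.0729
I = 0.5110


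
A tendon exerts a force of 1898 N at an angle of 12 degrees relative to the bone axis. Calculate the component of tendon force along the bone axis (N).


F_eff = F_tendon * cos(theta)
theta = 12 deg = 0.2094 rad
cos(theta) = 0.9781
F_eff = 1898 * 0.9781
F_eff = 1856.5241


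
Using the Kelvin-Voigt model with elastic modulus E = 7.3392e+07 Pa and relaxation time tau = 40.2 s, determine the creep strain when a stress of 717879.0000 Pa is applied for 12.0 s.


epsilon(t) = (sigma/E) * (1 - exp(-t/tau))
sigma/E = 717879.0000 / 7.3392e+07 = 0.0098
exp(-t/tau) = exp(-12.0 / 40.2) = 0.7419
epsilon = 0.0098 * (1 - 0.7419)
epsilon = 0.0025


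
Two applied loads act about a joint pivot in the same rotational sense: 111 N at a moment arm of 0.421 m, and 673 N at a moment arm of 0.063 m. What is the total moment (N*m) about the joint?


M = F1 * d1 + F2 * d2
M = 111 * 0.421 + 673 * 0.063
M = 46.7310 + 42.3990
M = 89.1300


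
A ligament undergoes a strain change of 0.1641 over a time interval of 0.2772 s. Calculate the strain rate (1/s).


strain_rate = delta_strain / delta_t
strain_rate = 0.1641 / 0.2772
strain_rate = 0.5920


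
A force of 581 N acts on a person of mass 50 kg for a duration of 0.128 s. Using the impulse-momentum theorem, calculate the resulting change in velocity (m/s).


J = F * dt = 581 * 0.128 = 74.3680 N*s
delta_v = J / m
delta_v = 74.3680 / 50
delta_v = 1.4874


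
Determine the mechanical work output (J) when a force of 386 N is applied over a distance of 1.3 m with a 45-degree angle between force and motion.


W = F * d * cos(theta)
theta = 45 deg = 0.7854 rad
cos(theta) = 0.7071
W = 386 * 1.3 * 0.7071
W = 354.8262


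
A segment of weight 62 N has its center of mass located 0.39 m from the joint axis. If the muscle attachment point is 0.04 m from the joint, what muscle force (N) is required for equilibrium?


F_muscle = W * d_load / d_muscle
F_muscle = 62 * 0.39 / 0.04
Numerator = 24.1800
F_muscle = 604.5000


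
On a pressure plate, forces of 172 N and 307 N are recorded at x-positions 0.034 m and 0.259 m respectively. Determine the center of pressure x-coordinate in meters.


COP_x = (F1*x1 + F2*x2) / (F1 + F2)
COP_x = (172*0.034 + 307*0.259) / (172 + 307)
Numerator = 85.3610
Denominator = 479
COP_x = 0.1782


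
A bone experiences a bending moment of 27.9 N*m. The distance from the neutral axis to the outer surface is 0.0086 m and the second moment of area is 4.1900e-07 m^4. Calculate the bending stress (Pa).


sigma = M * c / I
sigma = 27.9 * 0.0086 / 4.1900e-07
M * c = 0.2399
sigma = 572649.1647


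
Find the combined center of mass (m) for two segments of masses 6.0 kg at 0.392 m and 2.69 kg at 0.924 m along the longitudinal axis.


COM = (m1*x1 + m2*x2) / (m1 + m2)
COM = (6.0*0.392 + 2.69*0.924) / (6.0 + 2.69)
Numerator = 4.8376
Denominator = 8.6900
COM = 0.5567


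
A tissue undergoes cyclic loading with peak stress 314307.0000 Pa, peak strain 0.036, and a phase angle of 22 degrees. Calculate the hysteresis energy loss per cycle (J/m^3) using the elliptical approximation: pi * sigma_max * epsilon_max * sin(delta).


E_loss = pi * sigma_max * epsilon_max * sin(delta)
delta = 22 deg = 0.3840 rad
sin(delta) = 0.3746
E_loss = pi * 314307.0000 * 0.036 * 0.3746
E_loss = 13316.2471


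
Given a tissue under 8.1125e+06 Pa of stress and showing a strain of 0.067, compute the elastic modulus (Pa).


E = stress / strain
E = 8.1125e+06 / 0.067
E = 1.2108e+08


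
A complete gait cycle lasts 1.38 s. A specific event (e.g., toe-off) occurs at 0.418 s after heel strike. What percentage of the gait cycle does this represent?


pct = (event_time / cycle_time) * 100
pct = (0.418 / 1.38) * 100
ratio = 0.3029
pct = 30.2899


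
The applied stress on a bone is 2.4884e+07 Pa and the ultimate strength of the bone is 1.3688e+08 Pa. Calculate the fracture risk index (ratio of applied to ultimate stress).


FRI = applied / ultimate
FRI = 2.4884e+07 / 1.3688e+08
FRI = 0.1818


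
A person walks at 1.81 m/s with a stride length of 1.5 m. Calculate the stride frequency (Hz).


f = v / stride_length
f = 1.81 / 1.5
f = 1.2067


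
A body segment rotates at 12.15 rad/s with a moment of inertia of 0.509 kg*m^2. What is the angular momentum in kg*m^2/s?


L = I * omega
L = 0.509 * 12.15
L = 6.1844


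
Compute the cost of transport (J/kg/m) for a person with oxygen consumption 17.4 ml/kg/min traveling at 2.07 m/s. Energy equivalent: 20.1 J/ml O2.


Power per kg = VO2 * 20.1 / 60
Power per kg = 17.4 * 20.1 / 60 = 5.8290 W/kg
Cost = power_per_kg / speed
Cost = 5.8290 / 2.07
Cost = 2.8159


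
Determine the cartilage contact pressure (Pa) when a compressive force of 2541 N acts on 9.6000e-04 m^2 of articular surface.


P = F / A
P = 2541 / 9.6000e-04
P = 2.6469e+06


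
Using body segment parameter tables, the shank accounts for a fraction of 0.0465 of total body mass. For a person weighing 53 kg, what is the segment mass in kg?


m_segment = body_mass * fraction
m_segment = 53 * 0.0465
m_segment = 2.4645


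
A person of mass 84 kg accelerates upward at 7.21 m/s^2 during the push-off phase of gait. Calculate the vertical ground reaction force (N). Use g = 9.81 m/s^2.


GRF = m * (g + a)
GRF = 84 * (9.81 + 7.21)
GRF = 84 * 17.0200
GRF = 1429.6800


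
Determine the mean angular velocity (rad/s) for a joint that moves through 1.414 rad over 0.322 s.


omega = delta_theta / delta_t
omega = 1.414 / 0.322
omega = 4.3913


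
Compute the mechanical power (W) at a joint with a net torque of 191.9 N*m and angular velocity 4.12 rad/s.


P = M * omega
P = 191.9 * 4.12
P = 790.6280


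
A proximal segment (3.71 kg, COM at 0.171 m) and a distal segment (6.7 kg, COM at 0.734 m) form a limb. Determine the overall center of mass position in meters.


COM = (m1*x1 + m2*x2) / (m1 + m2)
COM = (3.71*0.171 + 6.7*0.734) / (3.71 + 6.7)
Numerator = 5.5522
Denominator = 10.4100
COM = 0.5334


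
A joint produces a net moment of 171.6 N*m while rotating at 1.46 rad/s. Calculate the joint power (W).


P = M * omega
P = 171.6 * 1.46
P = 250.5360


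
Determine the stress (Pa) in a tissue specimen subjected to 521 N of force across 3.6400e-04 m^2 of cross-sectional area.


stress = F / A
stress = 521 / 3.6400e-04
stress = 1.4313e+06


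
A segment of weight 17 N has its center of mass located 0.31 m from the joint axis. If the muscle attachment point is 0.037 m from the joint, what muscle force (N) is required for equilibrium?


F_muscle = W * d_load / d_muscle
F_muscle = 17 * 0.31 / 0.037
Numerator = 5.2700
F_muscle = 142.4324


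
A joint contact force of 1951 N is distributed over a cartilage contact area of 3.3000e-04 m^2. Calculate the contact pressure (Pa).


P = F / A
P = 1951 / 3.3000e-04
P = 5.9121e+06


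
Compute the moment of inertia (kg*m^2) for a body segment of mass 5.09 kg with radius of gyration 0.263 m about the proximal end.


I = m * k^2
I = 5.09 * 0.263^2
k^2 = 0.0692
I = 0.3521


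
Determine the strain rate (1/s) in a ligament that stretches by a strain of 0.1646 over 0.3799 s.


strain_rate = delta_strain / delta_t
strain_rate = 0.1646 / 0.3799
strain_rate = 0.4333


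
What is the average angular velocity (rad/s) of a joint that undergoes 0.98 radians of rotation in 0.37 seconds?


omega = delta_theta / delta_t
omega = 0.98 / 0.37
omega = 2.6486


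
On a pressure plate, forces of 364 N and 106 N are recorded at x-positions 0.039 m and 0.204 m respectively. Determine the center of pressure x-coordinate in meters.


COP_x = (F1*x1 + F2*x2) / (F1 + F2)
COP_x = (364*0.039 + 106*0.204) / (364 + 106)
Numerator = 35.8200
Denominator = 470
COP_x = 0.0762


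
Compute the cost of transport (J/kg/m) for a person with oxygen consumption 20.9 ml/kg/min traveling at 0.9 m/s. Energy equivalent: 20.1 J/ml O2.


Power per kg = VO2 * 20.1 / 60
Power per kg = 20.9 * 20.1 / 60 = 7.0015 W/kg
Cost = power_per_kg / speed
Cost = 7.0015 / 0.9
Cost = 7.7794


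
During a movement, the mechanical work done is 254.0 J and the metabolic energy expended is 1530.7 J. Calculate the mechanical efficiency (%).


eta = (W_mech / E_meta) * 100
eta = (254.0 / 1530.7) * 100
ratio = 0.1659
eta = 16.5937


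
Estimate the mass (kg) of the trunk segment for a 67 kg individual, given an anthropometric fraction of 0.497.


m_segment = body_mass * fraction
m_segment = 67 * 0.497
m_segment = 33.2990


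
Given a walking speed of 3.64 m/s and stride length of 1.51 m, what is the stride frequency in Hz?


f = v / stride_length
f = 3.64 / 1.51
f = 2.4106


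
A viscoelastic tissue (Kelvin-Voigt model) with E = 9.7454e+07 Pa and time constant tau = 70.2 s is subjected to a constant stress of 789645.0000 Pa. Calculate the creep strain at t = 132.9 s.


epsilon(t) = (sigma/E) * (1 - exp(-t/tau))
sigma/E = 789645.0000 / 9.7454e+07 = 0.0081
exp(-t/tau) = exp(-132.9 / 70.2) = 0.1506
epsilon = 0.0081 * (1 - 0.1506)
epsilon = 0.0069


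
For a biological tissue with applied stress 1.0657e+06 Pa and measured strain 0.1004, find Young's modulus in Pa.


E = stress / strain
E = 1.0657e+06 / 0.1004
E = 1.0615e+07


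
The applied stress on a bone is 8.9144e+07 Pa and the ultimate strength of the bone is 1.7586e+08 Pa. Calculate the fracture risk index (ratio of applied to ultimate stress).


FRI = applied / ultimate
FRI = 8.9144e+07 / 1.7586e+08
FRI = 0.5069


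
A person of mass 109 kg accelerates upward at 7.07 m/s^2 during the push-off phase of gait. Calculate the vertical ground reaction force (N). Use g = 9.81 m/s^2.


GRF = m * (g + a)
GRF = 109 * (9.81 + 7.07)
GRF = 109 * 16.8800
GRF = 1839.9200


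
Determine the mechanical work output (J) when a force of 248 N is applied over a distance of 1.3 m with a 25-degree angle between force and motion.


W = F * d * cos(theta)
theta = 25 deg = 0.4363 rad
cos(theta) = 0.9063
W = 248 * 1.3 * 0.9063
W = 292.1936


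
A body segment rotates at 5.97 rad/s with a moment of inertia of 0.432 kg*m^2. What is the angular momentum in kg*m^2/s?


L = I * omega
L = 0.432 * 5.97
L = 2.5790


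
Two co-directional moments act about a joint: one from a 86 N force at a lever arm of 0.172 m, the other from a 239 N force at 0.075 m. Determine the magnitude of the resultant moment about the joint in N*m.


M = F1 * d1 + F2 * d2
M = 86 * 0.172 + 239 * 0.075
M = 14.7920 + 17.9250
M = 32.7170


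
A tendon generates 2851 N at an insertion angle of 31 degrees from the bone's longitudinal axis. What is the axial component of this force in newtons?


F_eff = F_tendon * cos(theta)
theta = 31 deg = 0.5411 rad
cos(theta) = 0.8572
F_eff = 2851 * 0.8572
F_eff = 2443.7840


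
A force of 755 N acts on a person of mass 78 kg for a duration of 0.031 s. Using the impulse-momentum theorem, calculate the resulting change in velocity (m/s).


J = F * dt = 755 * 0.031 = 23.4050 N*s
delta_v = J / m
delta_v = 23.4050 / 78
delta_v = 0.3001


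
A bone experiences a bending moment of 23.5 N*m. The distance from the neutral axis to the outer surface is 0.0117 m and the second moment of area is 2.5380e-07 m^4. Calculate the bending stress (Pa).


sigma = M * c / I
sigma = 23.5 * 0.0117 / 2.5380e-07
M * c = 0.2750
sigma = 1.0833e+06


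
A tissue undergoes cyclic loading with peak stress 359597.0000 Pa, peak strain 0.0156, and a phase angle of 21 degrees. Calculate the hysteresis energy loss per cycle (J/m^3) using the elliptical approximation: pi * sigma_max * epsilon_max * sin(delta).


E_loss = pi * sigma_max * epsilon_max * sin(delta)
delta = 21 deg = 0.3665 rad
sin(delta) = 0.3584
E_loss = pi * 359597.0000 * 0.0156 * 0.3584
E_loss = 6315.6738


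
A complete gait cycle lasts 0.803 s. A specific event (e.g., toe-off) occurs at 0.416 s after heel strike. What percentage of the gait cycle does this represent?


pct = (event_time / cycle_time) * 100
pct = (0.416 / 0.803) * 100
ratio = 0.5181
pct = 51.8057


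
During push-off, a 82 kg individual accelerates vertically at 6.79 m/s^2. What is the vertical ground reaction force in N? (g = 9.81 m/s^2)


GRF = m * (g + a)
GRF = 82 * (9.81 + 6.79)
GRF = 82 * 16.6000
GRF = 1361.2000


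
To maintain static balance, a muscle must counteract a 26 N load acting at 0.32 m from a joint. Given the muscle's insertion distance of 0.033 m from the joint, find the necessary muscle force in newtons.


F_muscle = W * d_load / d_muscle
F_muscle = 26 * 0.32 / 0.033
Numerator = 8.3200
F_muscle = 252.1212


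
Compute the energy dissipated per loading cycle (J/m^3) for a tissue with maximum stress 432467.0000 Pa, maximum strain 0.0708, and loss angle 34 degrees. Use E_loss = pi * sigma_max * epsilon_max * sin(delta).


E_loss = pi * sigma_max * epsilon_max * sin(delta)
delta = 34 deg = 0.5934 rad
sin(delta) = 0.5592
E_loss = pi * 432467.0000 * 0.0708 * 0.5592
E_loss = 53789.5307


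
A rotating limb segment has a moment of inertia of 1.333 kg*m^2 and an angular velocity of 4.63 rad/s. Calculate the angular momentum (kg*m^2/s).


L = I * omega
L = 1.333 * 4.63
L = 6.1718


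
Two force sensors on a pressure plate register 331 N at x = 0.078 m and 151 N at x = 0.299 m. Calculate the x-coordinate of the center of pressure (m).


COP_x = (F1*x1 + F2*x2) / (F1 + F2)
COP_x = (331*0.078 + 151*0.299) / (331 + 151)
Numerator = 70.9670
Denominator = 482
COP_x = 0.1472


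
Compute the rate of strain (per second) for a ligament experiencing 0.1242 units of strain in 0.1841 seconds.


strain_rate = delta_strain / delta_t
strain_rate = 0.1242 / 0.1841
strain_rate = 0.6746


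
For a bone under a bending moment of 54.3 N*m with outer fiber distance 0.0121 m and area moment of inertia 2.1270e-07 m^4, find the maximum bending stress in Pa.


sigma = M * c / I
sigma = 54.3 * 0.0121 / 2.1270e-07
M * c = 0.6570
sigma = 3.0890e+06


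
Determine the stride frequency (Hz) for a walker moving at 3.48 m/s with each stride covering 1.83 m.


f = v / stride_length
f = 3.48 / 1.83
f = 1.9016


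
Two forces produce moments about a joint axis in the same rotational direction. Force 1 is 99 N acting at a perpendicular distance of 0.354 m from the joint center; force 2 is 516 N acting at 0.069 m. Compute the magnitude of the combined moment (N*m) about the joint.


M = F1 * d1 + F2 * d2
M = 99 * 0.354 + 516 * 0.069
M = 35.0460 + 35.6040
M = 70.6500


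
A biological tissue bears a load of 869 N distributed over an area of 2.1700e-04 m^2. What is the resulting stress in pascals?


stress = F / A
stress = 869 / 2.1700e-04
stress = 4.0046e+06


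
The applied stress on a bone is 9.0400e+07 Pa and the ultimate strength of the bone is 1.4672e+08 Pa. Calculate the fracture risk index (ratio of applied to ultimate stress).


FRI = applied / ultimate
FRI = 9.0400e+07 / 1.4672e+08
FRI = 0.6161


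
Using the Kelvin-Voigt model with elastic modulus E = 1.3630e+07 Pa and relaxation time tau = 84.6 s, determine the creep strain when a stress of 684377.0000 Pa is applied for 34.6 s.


epsilon(t) = (sigma/E) * (1 - exp(-t/tau))
sigma/E = 684377.0000 / 1.3630e+07 = 0.0502
exp(-t/tau) = exp(-34.6 / 84.6) = 0.6643
epsilon = 0.0502 * (1 - 0.6643)
epsilon = 0.0169


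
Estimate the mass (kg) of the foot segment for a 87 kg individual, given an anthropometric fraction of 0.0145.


m_segment = body_mass * fraction
m_segment = 87 * 0.0145
m_segment = 1.2615


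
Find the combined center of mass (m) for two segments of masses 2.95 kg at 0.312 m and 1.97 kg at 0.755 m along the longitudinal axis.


COM = (m1*x1 + m2*x2) / (m1 + m2)
COM = (2.95*0.312 + 1.97*0.755) / (2.95 + 1.97)
Numerator = 2.4078
Denominator = 4.9200
COM = 0.4894


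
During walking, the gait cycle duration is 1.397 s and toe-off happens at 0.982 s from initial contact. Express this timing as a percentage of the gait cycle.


pct = (event_time / cycle_time) * 100
pct = (0.982 / 1.397) * 100
ratio = 0.7029
pct = 70.2935


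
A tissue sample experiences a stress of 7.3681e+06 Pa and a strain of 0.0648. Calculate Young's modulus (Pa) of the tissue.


E = stress / strain
E = 7.3681e+06 / 0.0648
E = 1.1371e+08


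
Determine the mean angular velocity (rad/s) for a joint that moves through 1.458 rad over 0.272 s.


omega = delta_theta / delta_t
omega = 1.458 / 0.272
omega = 5.3603


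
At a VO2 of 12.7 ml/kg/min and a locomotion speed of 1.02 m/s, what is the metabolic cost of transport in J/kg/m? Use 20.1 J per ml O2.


Power per kg = VO2 * 20.1 / 60
Power per kg = 12.7 * 20.1 / 60 = 4.2545 W/kg
Cost = power_per_kg / speed
Cost = 4.2545 / 1.02
Cost = 4.1711


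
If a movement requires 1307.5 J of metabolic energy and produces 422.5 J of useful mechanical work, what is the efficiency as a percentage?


eta = (W_mech / E_meta) * 100
eta = (422.5 / 1307.5) * 100
ratio = 0.3231
eta = 32.3136


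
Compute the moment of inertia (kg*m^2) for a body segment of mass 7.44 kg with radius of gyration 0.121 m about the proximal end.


I = m * k^2
I = 7.44 * 0.121^2
k^2 = 0.0146
I = 0.1089


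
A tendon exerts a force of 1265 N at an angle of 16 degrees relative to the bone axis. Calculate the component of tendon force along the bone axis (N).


F_eff = F_tendon * cos(theta)
theta = 16 deg = 0.2793 rad
cos(theta) = 0.9613
F_eff = 1265 * 0.9613
F_eff = 1215.9960


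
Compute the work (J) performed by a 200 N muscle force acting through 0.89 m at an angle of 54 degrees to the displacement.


W = F * d * cos(theta)
theta = 54 deg = 0.9425 rad
cos(theta) = 0.5878
W = 200 * 0.89 * 0.5878
W = 104.6258


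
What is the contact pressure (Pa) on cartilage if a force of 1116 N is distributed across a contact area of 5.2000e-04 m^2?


P = F / A
P = 1116 / 5.2000e-04
P = 2.1462e+06


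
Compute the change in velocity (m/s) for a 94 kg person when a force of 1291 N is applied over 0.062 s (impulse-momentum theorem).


J = F * dt = 1291 * 0.062 = 80.0420 N*s
delta_v = J / m
delta_v = 80.0420 / 94
delta_v = 0.8515


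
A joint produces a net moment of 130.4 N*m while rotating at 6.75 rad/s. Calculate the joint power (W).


P = M * omega
P = 130.4 * 6.75
P = 880.2000


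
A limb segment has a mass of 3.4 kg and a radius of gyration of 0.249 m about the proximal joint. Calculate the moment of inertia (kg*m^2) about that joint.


I = m * k^2
I = 3.4 * 0.249^2
k^2 = 0.0620
I = 0.2108


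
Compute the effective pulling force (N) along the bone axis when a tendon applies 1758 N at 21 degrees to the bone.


F_eff = F_tendon * cos(theta)
theta = 21 deg = 0.3665 rad
cos(theta) = 0.9336
F_eff = 1758 * 0.9336
F_eff = 1641.2344


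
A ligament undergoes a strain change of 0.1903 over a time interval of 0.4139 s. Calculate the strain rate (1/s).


strain_rate = delta_strain / delta_t
strain_rate = 0.1903 / 0.4139
strain_rate = 0.4598


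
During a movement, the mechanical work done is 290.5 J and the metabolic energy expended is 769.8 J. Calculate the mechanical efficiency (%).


eta = (W_mech / E_meta) * 100
eta = (290.5 / 769.8) * 100
ratio = 0.3774
eta = 37.7371


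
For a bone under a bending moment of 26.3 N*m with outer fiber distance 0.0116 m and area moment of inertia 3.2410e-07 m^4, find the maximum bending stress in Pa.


sigma = M * c / I
sigma = 26.3 * 0.0116 / 3.2410e-07
M * c = 0.3051
sigma = 941314.4091


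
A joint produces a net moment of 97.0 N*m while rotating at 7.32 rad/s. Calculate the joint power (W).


P = M * omega
P = 97.0 * 7.32
P = 710.0400


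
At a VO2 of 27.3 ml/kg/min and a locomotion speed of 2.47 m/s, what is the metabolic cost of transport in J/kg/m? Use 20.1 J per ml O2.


Power per kg = VO2 * 20.1 / 60
Power per kg = 27.3 * 20.1 / 60 = 9.1455 W/kg
Cost = power_per_kg / speed
Cost = 9.1455 / 2.47
Cost = 3.7026


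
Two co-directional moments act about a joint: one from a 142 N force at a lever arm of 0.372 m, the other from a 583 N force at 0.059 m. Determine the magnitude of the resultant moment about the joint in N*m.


M = F1 * d1 + F2 * d2
M = 142 * 0.372 + 583 * 0.059
M = 52.8240 + 34.3970
M = 87.2210


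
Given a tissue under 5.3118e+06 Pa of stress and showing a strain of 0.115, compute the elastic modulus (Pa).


E = stress / strain
E = 5.3118e+06 / 0.115
E = 4.6190e+07


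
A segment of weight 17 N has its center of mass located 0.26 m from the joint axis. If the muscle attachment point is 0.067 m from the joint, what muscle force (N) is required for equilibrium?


F_muscle = W * d_load / d_muscle
F_muscle = 17 * 0.26 / 0.067
Numerator = 4.4200
F_muscle = 65.9701


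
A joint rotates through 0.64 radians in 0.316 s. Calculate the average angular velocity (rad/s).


omega = delta_theta / delta_t
omega = 0.64 / 0.316
omega = 2.0253


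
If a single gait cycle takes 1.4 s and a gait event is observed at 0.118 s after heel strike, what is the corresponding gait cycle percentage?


pct = (event_time / cycle_time) * 100
pct = (0.118 / 1.4) * 100
ratio = 0.0843
pct = 8.4286


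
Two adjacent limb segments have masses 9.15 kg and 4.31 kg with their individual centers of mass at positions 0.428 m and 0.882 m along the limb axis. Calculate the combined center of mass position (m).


COM = (m1*x1 + m2*x2) / (m1 + m2)
COM = (9.15*0.428 + 4.31*0.882) / (9.15 + 4.31)
Numerator = 7.7176
Denominator = 13.4600
COM = 0.5734


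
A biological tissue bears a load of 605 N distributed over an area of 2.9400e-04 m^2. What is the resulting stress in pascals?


stress = F / A
stress = 605 / 2.9400e-04
stress = 2.0578e+06


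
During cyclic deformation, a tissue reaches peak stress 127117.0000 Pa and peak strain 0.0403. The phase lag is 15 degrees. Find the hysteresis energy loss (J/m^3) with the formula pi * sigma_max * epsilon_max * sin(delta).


E_loss = pi * sigma_max * epsilon_max * sin(delta)
delta = 15 deg = 0.2618 rad
sin(delta) = 0.2588
E_loss = pi * 127117.0000 * 0.0403 * 0.2588
E_loss = 4165.3815


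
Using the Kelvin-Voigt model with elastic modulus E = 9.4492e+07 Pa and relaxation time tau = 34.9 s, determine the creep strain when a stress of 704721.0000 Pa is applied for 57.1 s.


epsilon(t) = (sigma/E) * (1 - exp(-t/tau))
sigma/E = 704721.0000 / 9.4492e+07 = 0.0075
exp(-t/tau) = exp(-57.1 / 34.9) = 0.1947
epsilon = 0.0075 * (1 - 0.1947)
epsilon = 0.0060


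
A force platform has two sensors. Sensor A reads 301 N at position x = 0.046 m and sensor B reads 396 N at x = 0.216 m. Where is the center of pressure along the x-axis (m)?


COP_x = (F1*x1 + F2*x2) / (F1 + F2)
COP_x = (301*0.046 + 396*0.216) / (301 + 396)
Numerator = 99.3820
Denominator = 697
COP_x = 0.1426


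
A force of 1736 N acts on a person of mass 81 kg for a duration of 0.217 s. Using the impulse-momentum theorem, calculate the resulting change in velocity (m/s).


J = F * dt = 1736 * 0.217 = 376.7120 N*s
delta_v = J / m
delta_v = 376.7120 / 81
delta_v = 4.6508


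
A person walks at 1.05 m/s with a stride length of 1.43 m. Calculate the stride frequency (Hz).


f = v / stride_length
f = 1.05 / 1.43
f = 0.7343


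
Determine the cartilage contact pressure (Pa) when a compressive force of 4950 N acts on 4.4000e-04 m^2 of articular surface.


P = F / A
P = 4950 / 4.4000e-04
P = 1.1250e+07


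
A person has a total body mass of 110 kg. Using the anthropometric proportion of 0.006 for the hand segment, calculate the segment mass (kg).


m_segment = body_mass * fraction
m_segment = 110 * 0.006
m_segment = 0.6600


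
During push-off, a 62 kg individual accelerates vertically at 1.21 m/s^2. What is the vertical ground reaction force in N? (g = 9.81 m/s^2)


GRF = m * (g + a)
GRF = 62 * (9.81 + 1.21)
GRF = 62 * 11.0200
GRF = 683.2400


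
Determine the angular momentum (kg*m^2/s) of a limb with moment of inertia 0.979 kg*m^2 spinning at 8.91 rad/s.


L = I * omega
L = 0.979 * 8.91
L = 8.7229


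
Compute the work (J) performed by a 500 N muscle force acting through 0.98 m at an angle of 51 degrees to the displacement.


W = F * d * cos(theta)
theta = 51 deg = 0.8901 rad
cos(theta) = 0.6293
W = 500 * 0.98 * 0.6293
W = 308.3670


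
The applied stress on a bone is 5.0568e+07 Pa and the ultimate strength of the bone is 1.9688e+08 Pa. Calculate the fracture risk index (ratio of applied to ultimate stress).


FRI = applied / ultimate
FRI = 5.0568e+07 / 1.9688e+08
FRI = 0.2568


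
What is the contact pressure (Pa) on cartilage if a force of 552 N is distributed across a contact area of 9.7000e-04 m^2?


P = F / A
P = 552 / 9.7000e-04
P = 569072.1649


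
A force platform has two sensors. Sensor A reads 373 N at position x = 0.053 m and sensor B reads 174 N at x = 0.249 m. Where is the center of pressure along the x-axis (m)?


COP_x = (F1*x1 + F2*x2) / (F1 + F2)
COP_x = (373*0.053 + 174*0.249) / (373 + 174)
Numerator = 63.0950
Denominator = 547
COP_x = 0.1153


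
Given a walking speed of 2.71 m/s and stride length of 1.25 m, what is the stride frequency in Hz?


f = v / stride_length
f = 2.71 / 1.25
f = 2.1680


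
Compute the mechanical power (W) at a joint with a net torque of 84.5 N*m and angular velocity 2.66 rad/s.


P = M * omega
P = 84.5 * 2.66
P = 224.7700


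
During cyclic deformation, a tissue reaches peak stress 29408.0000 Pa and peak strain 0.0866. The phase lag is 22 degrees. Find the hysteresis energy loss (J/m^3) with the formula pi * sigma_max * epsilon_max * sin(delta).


E_loss = pi * sigma_max * epsilon_max * sin(delta)
delta = 22 deg = 0.3840 rad
sin(delta) = 0.3746
E_loss = pi * 29408.0000 * 0.0866 * 0.3746
E_loss = 2997.1513


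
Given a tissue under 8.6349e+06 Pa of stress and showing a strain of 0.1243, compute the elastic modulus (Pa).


E = stress / strain
E = 8.6349e+06 / 0.1243
E = 6.9468e+07


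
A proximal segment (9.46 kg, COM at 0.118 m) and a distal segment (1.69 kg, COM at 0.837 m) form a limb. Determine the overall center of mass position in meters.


COM = (m1*x1 + m2*x2) / (m1 + m2)
COM = (9.46*0.118 + 1.69*0.837) / (9.46 + 1.69)
Numerator = 2.5308
Denominator = 11.1500
COM = 0.2270


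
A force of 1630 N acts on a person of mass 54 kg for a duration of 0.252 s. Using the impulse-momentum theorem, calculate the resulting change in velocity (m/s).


J = F * dt = 1630 * 0.252 = 410.7600 N*s
delta_v = J / m
delta_v = 410.7600 / 54
delta_v = 7.6067
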